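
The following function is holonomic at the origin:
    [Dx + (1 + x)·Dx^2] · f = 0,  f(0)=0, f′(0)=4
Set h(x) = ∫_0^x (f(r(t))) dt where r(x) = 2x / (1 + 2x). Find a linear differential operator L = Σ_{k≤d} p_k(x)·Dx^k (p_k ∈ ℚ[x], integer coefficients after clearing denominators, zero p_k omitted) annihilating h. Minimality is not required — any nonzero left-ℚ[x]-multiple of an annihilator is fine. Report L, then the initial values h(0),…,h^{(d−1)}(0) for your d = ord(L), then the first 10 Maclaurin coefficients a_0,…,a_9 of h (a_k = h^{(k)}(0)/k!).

L = (6 + 16·x)·Dx^2 + (1 + 6·x + 8·x^2)·Dx^3  (order 3).
h: a_k = 0, 0, 4, -8, 56/3, -48, 1984/15, -384, 8128/7, -10880/3, …
ICs: h(0) = 0, h′(0) = 0, h′′(0) = 8.

f: a_k = 0, 4, -2, 4/3, -1, 4/5, -2/3, 4/7, -1/2, 4/9, …
f∘r: x↦r, Dx↦Dx/r' in L_f ⇒ L₀.
Integrate: L := L₀·Dx.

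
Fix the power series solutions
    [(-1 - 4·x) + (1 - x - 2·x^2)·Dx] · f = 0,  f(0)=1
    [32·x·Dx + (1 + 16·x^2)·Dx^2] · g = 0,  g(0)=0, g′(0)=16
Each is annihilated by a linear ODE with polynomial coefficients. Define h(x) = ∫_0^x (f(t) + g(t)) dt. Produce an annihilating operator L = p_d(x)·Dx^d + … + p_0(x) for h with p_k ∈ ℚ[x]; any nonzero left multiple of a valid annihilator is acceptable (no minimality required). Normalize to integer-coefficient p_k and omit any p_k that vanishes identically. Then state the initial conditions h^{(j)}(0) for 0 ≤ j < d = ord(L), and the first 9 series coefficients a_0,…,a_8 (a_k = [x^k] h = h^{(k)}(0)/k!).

L = (-96 + 384·x + 6912·x^2 + 15360·x^3 + 40704·x^4 + 12288·x^6)·Dx^2 + (31 + 104·x - 392·x^2 + 736·x^3 + 14912·x^4 + 27904·x^5 + 3072·x^6 + 12288·x^7)·Dx^3 + (-3 - 19·x - 128·x^2 - 152·x^3 - 1128·x^4 + 2496·x^5 + 2560·x^6 + 1024·x^7 + 2048·x^8)·Dx^4  (order 4).
h: a_k = 0, 1, 17/2, 1, -241/12, 11/5, 4201/30, 43/7, -64941/56, …
ICs: h(0) = 0, h′(0) = 1, h′′(0) = 17, h′′′(0) = 6.

f: a_k = 1, 1, 3, 5, 11, 21, 43, 85, 171, …
g: a_k = 0, 16, 0, -256/3, 0, 4096/5, 0, -65536/7, 0, …
Weyl lclm of L_f,L_g ⇒ L₀ (ord ≤ 3).
Integrate: L := L₀·Dx.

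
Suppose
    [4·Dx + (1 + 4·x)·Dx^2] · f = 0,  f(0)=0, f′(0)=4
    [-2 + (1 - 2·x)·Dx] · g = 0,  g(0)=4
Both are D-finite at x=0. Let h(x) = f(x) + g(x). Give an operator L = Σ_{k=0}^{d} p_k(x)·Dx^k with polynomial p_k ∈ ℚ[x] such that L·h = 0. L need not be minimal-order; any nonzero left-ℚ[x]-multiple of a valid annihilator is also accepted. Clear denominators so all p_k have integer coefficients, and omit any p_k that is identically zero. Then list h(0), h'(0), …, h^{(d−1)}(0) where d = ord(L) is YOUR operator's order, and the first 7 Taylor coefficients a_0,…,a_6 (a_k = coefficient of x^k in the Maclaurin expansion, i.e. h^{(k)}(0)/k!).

L = (-28 - 16·x)·Dx + (1 - 40·x - 32·x^2)·Dx^2 + (1 + 3·x - 6·x^2 - 8·x^3)·Dx^3  (order 3).
h: a_k = 4, 12, 8, 160/3, 0, 1664/5, -1280/3, …
ICs: h(0) = 4, h′(0) = 12, h′′(0) = 16.

f: a_k = 0, 4, -8, 64/3, -64, 1024/5, -2048/3, …
g: a_k = 4, 8, 16, 32, 64, 128, 256, …
Weyl lclm of L_f,L_g ⇒ L₀ (ord ≤ 3).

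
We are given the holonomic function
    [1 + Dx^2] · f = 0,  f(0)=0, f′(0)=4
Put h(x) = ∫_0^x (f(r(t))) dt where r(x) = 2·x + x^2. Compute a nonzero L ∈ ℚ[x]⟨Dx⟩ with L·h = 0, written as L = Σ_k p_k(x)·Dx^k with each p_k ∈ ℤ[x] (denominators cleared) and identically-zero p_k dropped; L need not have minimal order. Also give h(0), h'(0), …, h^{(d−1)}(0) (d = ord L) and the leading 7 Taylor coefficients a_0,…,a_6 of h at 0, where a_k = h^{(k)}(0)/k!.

L = (4 + 12·x + 12·x^2 + 4·x^3)·Dx - Dx^2 + (1 + x)·Dx^3  (order 3).
h: a_k = 0, 0, 4, 4/3, -4/3, -8/5, -22/45, …
ICs: h(0) = 0, h′(0) = 0, h′′(0) = 8.

f: a_k = 0, 4, 0, -2/3, 0, 1/30, 0, …
Substitute x→r, Dx→(1/r')Dx; clear ⇒ L₀.
h=∫₀ˣh₀: take L = L₀·Dx.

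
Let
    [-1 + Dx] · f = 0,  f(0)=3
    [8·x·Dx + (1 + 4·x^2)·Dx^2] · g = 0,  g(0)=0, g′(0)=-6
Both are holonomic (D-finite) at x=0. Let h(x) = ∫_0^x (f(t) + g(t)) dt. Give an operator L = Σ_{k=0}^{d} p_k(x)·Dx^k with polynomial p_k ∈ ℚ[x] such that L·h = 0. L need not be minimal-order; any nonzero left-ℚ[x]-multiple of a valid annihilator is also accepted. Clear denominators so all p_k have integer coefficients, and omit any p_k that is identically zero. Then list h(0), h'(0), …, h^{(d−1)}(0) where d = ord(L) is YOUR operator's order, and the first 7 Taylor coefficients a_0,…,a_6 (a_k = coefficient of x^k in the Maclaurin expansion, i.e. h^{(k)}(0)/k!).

f: a_k = 3, 3, 3/2, 1/2, 1/8, 1/40, 1/240, …
g: a_k = 0, -6, 0, 8, 0, -96/5, 0, …
L₀ := lclm(L_f,L_g); ord L₀ ≤ 1+2.
Integrate: L := L₀·Dx.
L = (8 - 8·x - 96·x^2 - 32·x^3)·Dx^2 + (-9 + 88·x^2 - 16·x^4)·Dx^3 + (1 + 8·x + 8·x^2 + 32·x^3 + 16·x^4)·Dx^4  (order 4).
h: a_k = 0, 3, -3/2, 1/2, 17/8, 1/40, -767/240, …
ICs: h(0) = 0, h′(0) = 3, h′′(0) = -3, h′′′(0) = 3.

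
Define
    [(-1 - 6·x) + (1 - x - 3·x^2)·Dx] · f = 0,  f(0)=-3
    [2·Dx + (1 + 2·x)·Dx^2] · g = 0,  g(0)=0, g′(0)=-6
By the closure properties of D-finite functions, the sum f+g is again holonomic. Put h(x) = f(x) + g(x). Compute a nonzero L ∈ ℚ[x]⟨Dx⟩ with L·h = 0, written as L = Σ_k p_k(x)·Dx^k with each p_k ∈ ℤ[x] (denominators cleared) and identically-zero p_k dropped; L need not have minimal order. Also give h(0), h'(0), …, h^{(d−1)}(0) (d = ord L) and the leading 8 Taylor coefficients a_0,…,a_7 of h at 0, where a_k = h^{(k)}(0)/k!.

L = (74 + 412·x + 948·x^2 + 864·x^3 + 648·x^4)·Dx + (17 + 212·x + 890·x^2 + 1644·x^3 + 1764·x^4 + 1080·x^5)·Dx^2 + (-5 - 27·x - 33·x^2 + 68·x^3 + 276·x^4 + 396·x^5 + 216·x^6)·Dx^3  (order 3).
h: a_k = -3, -9, -6, -29, -45, -696/5, -259, -4941/7, …
ICs: h(0) = -3, h′(0) = -9, h′′(0) = -12.

f: a_k = -3, -3, -12, -21, -57, -120, -291, -651, …
g: a_k = 0, -6, 6, -8, 12, -96/5, 32, -384/7, …
Weyl lclm of L_f,L_g ⇒ L₀ (ord ≤ 3).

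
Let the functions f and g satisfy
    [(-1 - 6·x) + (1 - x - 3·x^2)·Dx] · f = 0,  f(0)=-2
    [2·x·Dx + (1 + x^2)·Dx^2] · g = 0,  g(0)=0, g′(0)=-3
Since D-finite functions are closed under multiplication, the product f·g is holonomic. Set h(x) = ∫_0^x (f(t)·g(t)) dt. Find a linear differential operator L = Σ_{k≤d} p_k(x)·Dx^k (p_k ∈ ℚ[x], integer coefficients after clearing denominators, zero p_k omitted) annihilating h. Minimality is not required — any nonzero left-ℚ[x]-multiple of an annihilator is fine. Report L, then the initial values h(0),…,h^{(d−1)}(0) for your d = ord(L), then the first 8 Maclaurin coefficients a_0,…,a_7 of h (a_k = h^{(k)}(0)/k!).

L = (6 + 2·x + 18·x^2)·Dx + (2 + 10·x + 4·x^2 + 18·x^3)·Dx^2 + (-1 + x + 2·x^2 + x^3 + 3·x^4)·Dx^3  (order 3).
h: a_k = 0, 0, 3, 2, 11/2, 8, 268/15, 1136/35, …
ICs: h(0) = 0, h′(0) = 0, h′′(0) = 6.

f: a_k = -2, -2, -8, -14, -38, -80, -194, -434, …
g: a_k = 0, -3, 0, 1, 0, -3/5, 0, 3/7, …
Product ⇒ symmetric product L₀, ord ≤ 2.
h=∫h₀ ⇒ L = L₀·Dx.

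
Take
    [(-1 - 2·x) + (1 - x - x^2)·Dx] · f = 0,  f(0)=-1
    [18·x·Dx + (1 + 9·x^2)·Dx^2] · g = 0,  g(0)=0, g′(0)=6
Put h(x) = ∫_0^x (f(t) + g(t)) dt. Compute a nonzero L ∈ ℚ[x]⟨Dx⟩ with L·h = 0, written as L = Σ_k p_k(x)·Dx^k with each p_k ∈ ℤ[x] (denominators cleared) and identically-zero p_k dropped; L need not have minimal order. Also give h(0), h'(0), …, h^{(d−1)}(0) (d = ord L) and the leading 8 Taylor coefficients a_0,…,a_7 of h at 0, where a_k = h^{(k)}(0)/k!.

L = (-36 + 144·x + 1440·x^2 + 2376·x^3 + 3186·x^4 + 486·x^6)·Dx^2 + (18 + 24·x - 108·x^2 + 444·x^3 + 2313·x^4 + 2178·x^5 + 243·x^6 + 486·x^7)·Dx^3 + (-2 - 10·x - 34·x^2 - 48·x^3 - 123·x^4 + 387·x^5 + 198·x^6 + 81·x^7 + 81·x^8)·Dx^4  (order 4).
h: a_k = 0, -1, 5/2, -2/3, -21/4, -1, 223/15, -13/7, …
ICs: h(0) = 0, h′(0) = -1, h′′(0) = 5, h′′′(0) = -4.

f: a_k = -1, -1, -2, -3, -5, -8, -13, -21, …
g: a_k = 0, 6, 0, -18, 0, 486/5, 0, -4374/7, …
L₀ := lclm(L_f,L_g); ord L₀ ≤ 1+2.
∫: right-multiply L₀ by Dx.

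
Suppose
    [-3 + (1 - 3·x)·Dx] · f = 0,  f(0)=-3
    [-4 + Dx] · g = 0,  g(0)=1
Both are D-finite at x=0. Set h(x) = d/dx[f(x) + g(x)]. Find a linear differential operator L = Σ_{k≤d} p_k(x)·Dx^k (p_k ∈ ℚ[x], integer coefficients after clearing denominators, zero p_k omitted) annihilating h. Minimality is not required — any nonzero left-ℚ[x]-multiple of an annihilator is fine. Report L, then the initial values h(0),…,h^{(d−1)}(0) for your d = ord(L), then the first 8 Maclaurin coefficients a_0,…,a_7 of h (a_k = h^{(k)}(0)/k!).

L = (60 + 144·x) + (-19 - 48·x + 72·x^2)·Dx + (1 + 3·x - 18·x^2)·Dx^2  (order 2).
h: a_k = -5, -38, -211, -2788/3, -10807/3, -196318/15, -2065691/45, -49597064/315, …
ICs: h(0) = -5, h′(0) = -38.

f: a_k = -3, -9, -27, -81, -243, -729, -2187, -6561, …
g: a_k = 1, 4, 8, 32/3, 32/3, 128/15, 256/45, 1024/315, …
L₀ := lclm(L_f,L_g); ord L₀ ≤ 1+1.
Derive L from L₀ (diff closure).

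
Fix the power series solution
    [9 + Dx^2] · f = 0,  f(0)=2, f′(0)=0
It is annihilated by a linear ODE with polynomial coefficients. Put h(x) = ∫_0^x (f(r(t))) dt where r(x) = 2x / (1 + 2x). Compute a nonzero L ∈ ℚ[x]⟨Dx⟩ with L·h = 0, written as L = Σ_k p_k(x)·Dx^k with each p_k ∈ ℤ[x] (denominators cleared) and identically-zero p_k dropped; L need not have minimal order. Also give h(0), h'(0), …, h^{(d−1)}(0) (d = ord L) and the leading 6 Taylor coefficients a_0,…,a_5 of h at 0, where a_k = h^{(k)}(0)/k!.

L = 36·Dx + (4 + 24·x + 48·x^2 + 32·x^3)·Dx^2 + (1 + 8·x + 24·x^2 + 32·x^3 + 16·x^4)·Dx^3  (order 3).
h: a_k = 0, 2, 0, -12, 36, -324/5, …
ICs: h(0) = 0, h′(0) = 2, h′′(0) = 0.

f: a_k = 2, 0, -9, 0, 27/4, 0, …
L₀ from L_f via x↦r, Dx↦r'^{-1}Dx.
h=∫h₀ ⇒ L = L₀·Dx.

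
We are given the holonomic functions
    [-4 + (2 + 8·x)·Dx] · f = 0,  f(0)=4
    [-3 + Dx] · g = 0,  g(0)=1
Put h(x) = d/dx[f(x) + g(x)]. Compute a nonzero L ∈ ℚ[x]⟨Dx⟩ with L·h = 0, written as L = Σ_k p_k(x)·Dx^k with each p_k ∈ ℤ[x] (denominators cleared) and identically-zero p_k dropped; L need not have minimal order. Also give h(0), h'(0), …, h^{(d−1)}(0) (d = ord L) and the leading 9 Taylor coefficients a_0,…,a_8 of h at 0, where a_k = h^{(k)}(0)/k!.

L = (-54 - 72·x) + (3 - 72·x - 144·x^2)·Dx + (5 + 32·x + 48·x^2)·Dx^2  (order 2).
h: a_k = 11, -7, 123/2, -293/2, 4561/8, -80397/40, 591603/80, -15374631/560, 461262987/4480, …
ICs: h(0) = 11, h′(0) = -7.

f: a_k = 4, 8, -8, 16, -40, 112, -336, 1056, -3432, …
g: a_k = 1, 3, 9/2, 9/2, 27/8, 81/40, 81/80, 243/560, 729/4480, …
f+g: L₀ = lclm(L_f,L_g), ord ≤ 1+1.
Derive L from L₀ (diff closure).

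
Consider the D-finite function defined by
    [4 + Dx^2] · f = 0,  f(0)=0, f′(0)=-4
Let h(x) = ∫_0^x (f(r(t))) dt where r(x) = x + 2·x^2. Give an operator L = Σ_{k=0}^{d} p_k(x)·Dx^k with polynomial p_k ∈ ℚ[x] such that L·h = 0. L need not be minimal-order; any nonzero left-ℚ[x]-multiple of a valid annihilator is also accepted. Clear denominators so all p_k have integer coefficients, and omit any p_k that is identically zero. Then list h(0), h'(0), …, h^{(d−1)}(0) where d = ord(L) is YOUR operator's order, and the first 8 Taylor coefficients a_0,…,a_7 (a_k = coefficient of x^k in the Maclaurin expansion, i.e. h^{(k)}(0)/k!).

f: a_k = 0, -4, 0, 8/3, 0, -8/15, 0, 16/315, …
h₀=f(r): pull back L_f along r ⇒ L₀.
h=∫₀ˣh₀: take L = L₀·Dx.
L = (4 + 48·x + 192·x^2 + 256·x^3)·Dx - 4·Dx^2 + (1 + 4·x)·Dx^3  (order 3).
h: a_k = 0, 0, -2, -8/3, 2/3, 16/5, 236/45, 16/7, …
ICs: h(0) = 0, h′(0) = 0, h′′(0) = -4.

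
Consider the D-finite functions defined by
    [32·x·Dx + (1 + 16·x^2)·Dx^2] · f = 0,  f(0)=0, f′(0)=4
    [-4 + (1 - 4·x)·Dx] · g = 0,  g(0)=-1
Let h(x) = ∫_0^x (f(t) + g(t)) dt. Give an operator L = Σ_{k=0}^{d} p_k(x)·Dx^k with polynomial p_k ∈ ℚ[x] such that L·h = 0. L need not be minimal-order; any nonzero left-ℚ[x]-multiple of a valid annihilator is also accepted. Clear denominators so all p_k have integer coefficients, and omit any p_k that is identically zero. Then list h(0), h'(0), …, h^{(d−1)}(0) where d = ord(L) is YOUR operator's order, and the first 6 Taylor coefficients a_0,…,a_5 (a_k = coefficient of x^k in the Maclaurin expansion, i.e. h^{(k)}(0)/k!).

f: a_k = 0, 4, 0, -64/3, 0, 1024/5, …
g: a_k = -1, -4, -16, -64, -256, -1024, …
Weyl lclm of L_f,L_g ⇒ L₀ (ord ≤ 3).
Integrate: L := L₀·Dx.
L = (32 - 512·x - 1536·x^2)·Dx^2 + (-16 + 32·x - 256·x^2 - 1536·x^3)·Dx^3 + (1 - 256·x^4)·Dx^4  (order 4).
h: a_k = 0, -1, 0, -16/3, -64/3, -256/5, …
ICs: h(0) = 0, h′(0) = -1, h′′(0) = 0, h′′′(0) = -32.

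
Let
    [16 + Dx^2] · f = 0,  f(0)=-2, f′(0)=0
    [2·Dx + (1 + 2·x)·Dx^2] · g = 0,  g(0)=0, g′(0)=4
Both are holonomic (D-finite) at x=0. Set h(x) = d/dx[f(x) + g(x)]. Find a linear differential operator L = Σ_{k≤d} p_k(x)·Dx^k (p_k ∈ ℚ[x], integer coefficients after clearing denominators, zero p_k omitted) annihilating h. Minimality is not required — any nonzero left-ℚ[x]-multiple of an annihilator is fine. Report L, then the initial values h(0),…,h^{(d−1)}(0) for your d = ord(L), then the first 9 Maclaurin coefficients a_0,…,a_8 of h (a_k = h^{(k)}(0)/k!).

f: a_k = -2, 0, 16, 0, -64/3, 0, 512/45, 0, -1024/315, …
g: a_k = 0, 4, -4, 16/3, -8, 64/5, -64/3, 256/7, -64, …
Weyl lclm of L_f,L_g ⇒ L₀ (ord ≤ 4).
h=h₀': d/dx-closure on L₀ ⇒ L.
L = (160 + 256·x + 256·x^2) + (48 + 224·x + 384·x^2 + 256·x^3)·Dx + (10 + 16·x + 16·x^2)·Dx^2 + (3 + 14·x + 24·x^2 + 16·x^3)·Dx^3  (order 3).
h: a_k = 4, 24, 16, -352/3, 64, -896/15, 256, -169472/315, 1024, …
ICs: h(0) = 4, h′(0) = 24, h′′(0) = 32.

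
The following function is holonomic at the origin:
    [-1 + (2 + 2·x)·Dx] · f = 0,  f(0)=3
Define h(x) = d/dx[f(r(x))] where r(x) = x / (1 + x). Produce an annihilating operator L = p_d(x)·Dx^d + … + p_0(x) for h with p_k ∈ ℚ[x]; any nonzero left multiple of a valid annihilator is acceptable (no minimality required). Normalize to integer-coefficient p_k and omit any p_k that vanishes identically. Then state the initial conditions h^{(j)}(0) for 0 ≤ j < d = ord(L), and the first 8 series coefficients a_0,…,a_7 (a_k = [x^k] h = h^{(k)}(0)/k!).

f: a_k = 3, 3/2, -3/8, 3/16, -15/128, 21/256, -63/1024, 99/2048, …
f∘r: x↦r, Dx↦Dx/r' in L_f ⇒ L₀.
h₀' ⇒ L via d/dx closure of L₀.
L = (-5 - 8·x) + (-2 - 6·x - 4·x^2)·Dx  (order 1).
h: a_k = 3/2, -15/4, 117/16, -423/32, 5985/256, -21177/512, 151305/2048, -547383/4096, …
ICs: h(0) = 3/2.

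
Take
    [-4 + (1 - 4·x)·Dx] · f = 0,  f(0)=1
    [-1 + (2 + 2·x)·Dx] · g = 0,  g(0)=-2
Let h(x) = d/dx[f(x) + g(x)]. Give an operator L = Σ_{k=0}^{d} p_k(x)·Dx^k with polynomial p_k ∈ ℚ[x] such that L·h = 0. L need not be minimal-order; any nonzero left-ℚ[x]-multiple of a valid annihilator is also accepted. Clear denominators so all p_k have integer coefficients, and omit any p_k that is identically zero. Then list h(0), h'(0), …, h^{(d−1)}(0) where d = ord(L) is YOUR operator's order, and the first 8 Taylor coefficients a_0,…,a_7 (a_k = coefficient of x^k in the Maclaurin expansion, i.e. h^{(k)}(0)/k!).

L = (-216 - 96·x) + (-381 - 792·x - 336·x^2)·Dx + (34 - 78·x - 208·x^2 - 96·x^3)·Dx^2  (order 2).
h: a_k = 3, 65/2, 1533/8, 16389/16, 655325/128, 6291519/256, 117440281/1024, 1073742253/2048, …
ICs: h(0) = 3, h′(0) = 65/2.

f: a_k = 1, 4, 16, 64, 256, 1024, 4096, 16384, …
g: a_k = -2, -1, 1/4, -1/8, 5/64, -7/128, 21/512, -33/1024, …
h₀=f+g: left-lcm gives L₀, ord ≤ 2.
h₀' ⇒ L via d/dx closure of L₀.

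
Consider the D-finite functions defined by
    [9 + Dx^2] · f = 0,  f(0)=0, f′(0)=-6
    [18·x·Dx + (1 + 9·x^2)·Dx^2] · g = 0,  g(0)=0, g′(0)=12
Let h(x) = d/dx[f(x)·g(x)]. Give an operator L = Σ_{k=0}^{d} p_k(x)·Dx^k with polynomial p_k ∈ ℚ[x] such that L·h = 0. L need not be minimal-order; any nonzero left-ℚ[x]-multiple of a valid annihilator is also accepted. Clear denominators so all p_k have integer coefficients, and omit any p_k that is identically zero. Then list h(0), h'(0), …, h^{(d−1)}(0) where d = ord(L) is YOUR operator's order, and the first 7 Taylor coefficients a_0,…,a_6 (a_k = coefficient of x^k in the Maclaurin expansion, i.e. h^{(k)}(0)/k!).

f: a_k = 0, -6, 0, 9, 0, -81/20, 0, …
g: a_k = 0, 12, 0, -36, 0, 972/5, 0, …
Product ⇒ symmetric product L₀, ord ≤ 4.
h₀' ⇒ L via d/dx closure of L₀.
L = (8910 + 214326·x^2 + 3024621·x^4 + 5668704·x^6 + 6377292·x^8 + 9565938·x^10 + 43046721·x^12) + (5508·x + 207036·x^3 + 1837080·x^5 + 4723920·x^7 + 10628820·x^9 + 19131876·x^11)·Dx + (1080 + 27540·x^2 + 389286·x^4 + 971028·x^6 + 1889568·x^8 + 4251528·x^10 + 9565938·x^12)·Dx^2 + (612·x + 23004·x^3 + 204120·x^5 + 524880·x^7 + 1180980·x^9 + 2125764·x^11)·Dx^3 + (10 + 414·x^2 + 5913·x^4 + 37908·x^6 + 131220·x^8 + 354294·x^10 + 531441·x^12)·Dx^4  (order 4).
h: a_k = 0, -144, 0, 1296, 0, -9234, 0, …
ICs: h(0) = 0, h′(0) = -144, h′′(0) = 0, h′′′(0) = 7776.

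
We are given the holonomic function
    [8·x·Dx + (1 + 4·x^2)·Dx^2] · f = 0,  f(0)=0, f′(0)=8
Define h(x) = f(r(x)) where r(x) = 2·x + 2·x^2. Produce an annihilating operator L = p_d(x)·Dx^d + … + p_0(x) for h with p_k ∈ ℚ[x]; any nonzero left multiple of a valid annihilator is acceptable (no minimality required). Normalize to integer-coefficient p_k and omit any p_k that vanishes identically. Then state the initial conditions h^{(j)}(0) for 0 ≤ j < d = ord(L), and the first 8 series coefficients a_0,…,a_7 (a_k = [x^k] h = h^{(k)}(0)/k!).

L = (-2 + 32·x + 128·x^2 + 192·x^3 + 96·x^4)·Dx + (1 + 2·x + 16·x^2 + 64·x^3 + 80·x^4 + 32·x^5)·Dx^2  (order 2).
h: a_k = 0, 16, 16, -256/3, -256, 2816/5, 12032/3, -8192/7, …
ICs: h(0) = 0, h′(0) = 16.

f: a_k = 0, 8, 0, -32/3, 0, 128/5, 0, -512/7, …
f∘r: x↦r, Dx↦Dx/r' in L_f ⇒ L₀.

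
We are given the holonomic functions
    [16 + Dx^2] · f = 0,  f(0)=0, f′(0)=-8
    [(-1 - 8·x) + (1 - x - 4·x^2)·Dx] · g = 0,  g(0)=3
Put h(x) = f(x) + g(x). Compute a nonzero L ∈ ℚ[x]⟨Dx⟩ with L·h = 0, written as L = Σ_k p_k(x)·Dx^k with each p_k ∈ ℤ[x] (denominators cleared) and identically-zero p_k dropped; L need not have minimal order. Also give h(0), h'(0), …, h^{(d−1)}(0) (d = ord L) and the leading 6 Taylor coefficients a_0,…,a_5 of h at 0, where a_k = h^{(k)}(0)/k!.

L = (-560 - 4608·x - 1664·x^2 - 6144·x^3 - 10240·x^4 - 16384·x^5) + (208 - 272·x - 896·x^2 + 1408·x^3 + 1536·x^4 - 6144·x^5 - 8192·x^6)·Dx + (-35 - 288·x - 104·x^2 - 384·x^3 - 640·x^4 - 1024·x^5)·Dx^2 + (13 - 17·x - 56·x^2 + 88·x^3 + 96·x^4 - 384·x^5 - 512·x^6)·Dx^3  (order 3).
h: a_k = 3, -5, 15, 145/3, 87, 2669/15, …
ICs: h(0) = 3, h′(0) = -5, h′′(0) = 30.

f: a_k = 0, -8, 0, 64/3, 0, -256/15, …
g: a_k = 3, 3, 15, 27, 87, 195, …
Weyl lclm of L_f,L_g ⇒ L₀ (ord ≤ 3).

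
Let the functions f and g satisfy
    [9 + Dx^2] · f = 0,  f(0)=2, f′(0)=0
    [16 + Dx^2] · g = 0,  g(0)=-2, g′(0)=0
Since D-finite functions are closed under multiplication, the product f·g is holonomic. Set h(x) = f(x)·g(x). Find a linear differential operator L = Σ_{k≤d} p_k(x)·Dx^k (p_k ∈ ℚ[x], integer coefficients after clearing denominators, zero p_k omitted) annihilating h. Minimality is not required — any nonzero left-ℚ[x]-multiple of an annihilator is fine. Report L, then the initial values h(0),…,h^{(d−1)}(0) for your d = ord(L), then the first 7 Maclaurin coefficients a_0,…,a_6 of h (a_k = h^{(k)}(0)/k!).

L = 49 + 50·Dx^2 + Dx^4  (order 4).
h: a_k = -4, 0, 50, 0, -1201/6, 0, 11765/36, …
ICs: h(0) = -4, h′(0) = 0, h′′(0) = 100, h′′′(0) = 0.

f: a_k = 2, 0, -9, 0, 27/4, 0, -81/40, …
g: a_k = -2, 0, 16, 0, -64/3, 0, 512/45, …
L₀ := L_f ⊗_s L_g (sym. prod.), ord ≤ 4.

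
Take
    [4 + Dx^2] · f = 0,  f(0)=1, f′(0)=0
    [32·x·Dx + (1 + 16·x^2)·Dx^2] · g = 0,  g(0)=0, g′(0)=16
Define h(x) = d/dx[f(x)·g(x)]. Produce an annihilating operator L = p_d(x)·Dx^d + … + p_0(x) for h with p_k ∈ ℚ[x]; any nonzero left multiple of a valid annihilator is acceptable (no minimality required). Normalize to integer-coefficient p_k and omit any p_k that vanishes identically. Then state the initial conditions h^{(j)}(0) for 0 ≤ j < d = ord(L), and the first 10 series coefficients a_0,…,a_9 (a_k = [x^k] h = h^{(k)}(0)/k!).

L = (62288 + 2213376·x^2 + 73428992·x^4 + 58982400·x^6 + 3145728·x^8 - 167772160·x^10 + 268435456·x^12) + (35072·x + 2871296·x^3 + 39976960·x^5 + 52428800·x^7 + 83886080·x^9 + 268435456·x^11)·Dx + (15912 + 579328·x^2 + 18954240·x^4 + 19529728·x^6 + 9961472·x^8 - 16777216·x^10 + 134217728·x^12)·Dx^2 + (8768·x + 717824·x^3 + 9994240·x^5 + 13107200·x^7 + 20971520·x^9 + 67108864·x^11)·Dx^3 + (85 + 6496·x^2 + 149248·x^4 + 1196032·x^6 + 2293760·x^8 + 6291456·x^10 + 16777216·x^12)·Dx^4  (order 4).
h: a_k = 16, 0, -352, 0, 15008/3, 0, -3483584/45, 0, 25663712/21, 0, …
ICs: h(0) = 16, h′(0) = 0, h′′(0) = -704, h′′′(0) = 0.

f: a_k = 1, 0, -2, 0, 2/3, 0, -4/45, 0, 2/315, 0, …
g: a_k = 0, 16, 0, -256/3, 0, 4096/5, 0, -65536/7, 0, 1048576/9, …
Sym-product of L_f,L_g gives L₀ (≤ ord 4).
Derive L from L₀ (diff closure).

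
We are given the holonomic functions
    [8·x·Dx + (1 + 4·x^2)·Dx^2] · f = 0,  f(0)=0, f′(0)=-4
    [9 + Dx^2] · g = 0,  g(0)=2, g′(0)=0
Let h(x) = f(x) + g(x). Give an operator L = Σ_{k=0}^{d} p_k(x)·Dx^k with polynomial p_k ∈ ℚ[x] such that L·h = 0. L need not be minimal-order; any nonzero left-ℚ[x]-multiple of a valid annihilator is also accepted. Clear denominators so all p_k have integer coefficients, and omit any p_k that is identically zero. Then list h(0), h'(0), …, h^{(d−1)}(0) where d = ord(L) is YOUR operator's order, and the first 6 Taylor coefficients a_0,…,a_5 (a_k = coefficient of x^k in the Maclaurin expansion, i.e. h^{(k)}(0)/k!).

f: a_k = 0, -4, 0, 16/3, 0, -64/5, …
g: a_k = 2, 0, -9, 0, 27/4, 0, …
f+g: L₀ = lclm(L_f,L_g), ord ≤ 2+2.
L = (-2808·x + 19008·x^3 + 10368·x^5)·Dx + (9 + 1548·x^2 + 7344·x^4 + 5184·x^6)·Dx^2 + (-312·x + 2112·x^3 + 1152·x^5)·Dx^3 + (1 + 172·x^2 + 816·x^4 + 576·x^6)·Dx^4  (order 4).
h: a_k = 2, -4, -9, 16/3, 27/4, -64/5, …
ICs: h(0) = 2, h′(0) = -4, h′′(0) = -18, h′′′(0) = 32.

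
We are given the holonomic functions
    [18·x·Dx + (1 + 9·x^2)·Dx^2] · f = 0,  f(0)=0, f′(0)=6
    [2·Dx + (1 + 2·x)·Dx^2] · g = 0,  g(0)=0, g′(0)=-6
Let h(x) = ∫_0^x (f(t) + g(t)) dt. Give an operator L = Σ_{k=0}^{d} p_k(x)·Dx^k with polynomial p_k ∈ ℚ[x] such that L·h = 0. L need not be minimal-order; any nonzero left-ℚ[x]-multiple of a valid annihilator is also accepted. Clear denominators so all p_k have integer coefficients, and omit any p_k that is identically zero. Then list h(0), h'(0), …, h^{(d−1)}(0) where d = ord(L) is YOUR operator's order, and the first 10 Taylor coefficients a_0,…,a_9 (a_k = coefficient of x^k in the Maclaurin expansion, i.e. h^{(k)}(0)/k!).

L = (-18 - 108·x + 486·x^2 + 324·x^3)·Dx^2 + (-13 - 36·x + 135·x^2 + 972·x^3 + 648·x^4)·Dx^3 + (-1 + 7·x + 18·x^2 + 81·x^3 + 243·x^4 + 162·x^5)·Dx^4  (order 4).
h: a_k = 0, 0, 0, 2, -13/2, 12/5, 13, 32/7, -2379/28, 32/3, …
ICs: h(0) = 0, h′(0) = 0, h′′(0) = 0, h′′′(0) = 12.

f: a_k = 0, 6, 0, -18, 0, 486/5, 0, -4374/7, 0, 4374, …
g: a_k = 0, -6, 6, -8, 12, -96/5, 32, -384/7, 96, -512/3, …
Sum ⇒ L₀ = lclm(L_f,L_g) in ℚ(x)⟨Dx⟩.
∫: right-multiply L₀ by Dx.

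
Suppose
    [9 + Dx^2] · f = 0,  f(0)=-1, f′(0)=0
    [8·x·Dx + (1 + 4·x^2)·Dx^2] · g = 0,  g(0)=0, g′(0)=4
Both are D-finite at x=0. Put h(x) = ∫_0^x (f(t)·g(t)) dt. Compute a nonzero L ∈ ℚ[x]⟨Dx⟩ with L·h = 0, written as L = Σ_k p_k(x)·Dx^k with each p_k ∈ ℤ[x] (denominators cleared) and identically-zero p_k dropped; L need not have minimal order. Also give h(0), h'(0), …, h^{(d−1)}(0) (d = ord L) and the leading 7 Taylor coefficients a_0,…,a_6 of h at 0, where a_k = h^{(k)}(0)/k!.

L = (2925 + 31536·x^2 + 95904·x^4 + 186624·x^6 + 186624·x^8)·Dx + (2448·x + 20160·x^3 + 62208·x^5 + 82944·x^7)·Dx^2 + (442 + 5088·x^2 + 19008·x^4 + 41472·x^6 + 41472·x^8)·Dx^3 + (272·x + 2240·x^3 + 6912·x^5 + 9216·x^7)·Dx^4 + (13 + 176·x^2 + 928·x^4 + 2304·x^6 + 2304·x^8)·Dx^5  (order 5).
h: a_k = 0, 0, -2, 0, 35/6, 0, -503/60, …
ICs: h(0) = 0, h′(0) = 0, h′′(0) = -4, h′′′(0) = 0, h′′′′(0) = 140.

f: a_k = -1, 0, 9/2, 0, -27/8, 0, 81/80, …
g: a_k = 0, 4, 0, -16/3, 0, 64/5, 0, …
L₀ := L_f ⊗_s L_g (sym. prod.), ord ≤ 4.
∫: right-multiply L₀ by Dx.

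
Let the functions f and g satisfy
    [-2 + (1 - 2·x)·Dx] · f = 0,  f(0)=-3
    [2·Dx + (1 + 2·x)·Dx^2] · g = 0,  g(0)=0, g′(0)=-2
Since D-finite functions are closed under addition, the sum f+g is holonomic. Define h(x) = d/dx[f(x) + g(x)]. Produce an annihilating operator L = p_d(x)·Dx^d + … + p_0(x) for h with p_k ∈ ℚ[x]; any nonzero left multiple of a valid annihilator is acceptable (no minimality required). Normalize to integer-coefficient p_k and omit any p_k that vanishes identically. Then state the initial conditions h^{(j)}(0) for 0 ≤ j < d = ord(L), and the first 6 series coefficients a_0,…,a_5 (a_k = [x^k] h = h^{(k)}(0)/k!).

L = (40 + 16·x) + (8 + 64·x + 32·x^2)·Dx + (-3 - 2·x + 12·x^2 + 8·x^3)·Dx^2  (order 2).
h: a_k = -8, -20, -80, -176, -512, -1088, …
ICs: h(0) = -8, h′(0) = -20.

f: a_k = -3, -6, -12, -24, -48, -96, …
g: a_k = 0, -2, 2, -8/3, 4, -32/5, …
h₀=f+g: left-lcm gives L₀, ord ≤ 3.
h₀' ⇒ L via d/dx closure of L₀.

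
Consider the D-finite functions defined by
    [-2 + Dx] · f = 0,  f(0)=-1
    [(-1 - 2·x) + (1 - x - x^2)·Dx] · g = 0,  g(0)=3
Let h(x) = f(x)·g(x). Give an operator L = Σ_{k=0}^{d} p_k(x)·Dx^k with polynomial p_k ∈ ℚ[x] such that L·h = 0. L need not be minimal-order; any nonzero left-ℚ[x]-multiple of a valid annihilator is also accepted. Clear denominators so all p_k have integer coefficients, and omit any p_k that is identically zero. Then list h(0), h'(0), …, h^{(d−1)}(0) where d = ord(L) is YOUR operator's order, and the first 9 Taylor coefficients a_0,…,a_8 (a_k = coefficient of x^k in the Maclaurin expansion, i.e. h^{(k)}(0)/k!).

f: a_k = -1, -2, -2, -4/3, -2/3, -4/15, -4/45, -8/315, -2/315, …
g: a_k = 3, 3, 6, 9, 15, 24, 39, 63, 102, …
f·g: L₀ = L_f ⊗_s L_g, ord ≤ 1·1.
L = (3 - 2·x^2) + (-1 + x + x^2)·Dx  (order 1).
h: a_k = -3, -9, -18, -31, -51, -414/5, -2011/15, -7593/35, -12286/35, …
ICs: h(0) = -3.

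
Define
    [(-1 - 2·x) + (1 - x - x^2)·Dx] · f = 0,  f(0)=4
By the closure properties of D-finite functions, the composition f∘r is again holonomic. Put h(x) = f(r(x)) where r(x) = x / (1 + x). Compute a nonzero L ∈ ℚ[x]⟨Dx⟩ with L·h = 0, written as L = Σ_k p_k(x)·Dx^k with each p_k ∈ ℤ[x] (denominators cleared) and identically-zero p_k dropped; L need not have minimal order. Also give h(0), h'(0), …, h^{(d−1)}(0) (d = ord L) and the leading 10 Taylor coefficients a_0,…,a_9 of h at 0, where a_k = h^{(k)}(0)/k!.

L = (1 + 3·x) + (-1 - 2·x + x^3)·Dx  (order 1).
h: a_k = 4, 4, 4, 0, 4, -4, 8, -12, 20, -32, …
ICs: h(0) = 4.

f: a_k = 4, 4, 8, 12, 20, 32, 52, 84, 136, 220, …
f∘r: x↦r, Dx↦Dx/r' in L_f ⇒ L₀.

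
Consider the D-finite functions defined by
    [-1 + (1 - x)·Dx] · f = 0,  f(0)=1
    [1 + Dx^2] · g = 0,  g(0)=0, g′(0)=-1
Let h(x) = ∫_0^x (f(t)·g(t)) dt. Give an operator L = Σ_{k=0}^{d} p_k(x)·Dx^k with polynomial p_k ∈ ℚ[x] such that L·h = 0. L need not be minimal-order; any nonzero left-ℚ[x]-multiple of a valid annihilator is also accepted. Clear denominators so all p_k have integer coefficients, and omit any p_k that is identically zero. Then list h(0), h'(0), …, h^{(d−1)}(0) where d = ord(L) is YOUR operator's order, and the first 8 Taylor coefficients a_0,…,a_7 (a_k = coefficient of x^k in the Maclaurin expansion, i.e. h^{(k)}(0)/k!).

f: a_k = 1, 1, 1, 1, 1, 1, 1, 1, …
g: a_k = 0, -1, 0, 1/6, 0, -1/120, 0, 1/5040, …
f·g: L₀ = L_f ⊗_s L_g, ord ≤ 1·2.
h=∫₀ˣh₀: take L = L₀·Dx.
L = (-1 + x)·Dx + 2·Dx^2 + (-1 + x)·Dx^3  (order 3).
h: a_k = 0, 0, -1/2, -1/3, -5/24, -1/6, -101/720, -101/840, …
ICs: h(0) = 0, h′(0) = 0, h′′(0) = -1.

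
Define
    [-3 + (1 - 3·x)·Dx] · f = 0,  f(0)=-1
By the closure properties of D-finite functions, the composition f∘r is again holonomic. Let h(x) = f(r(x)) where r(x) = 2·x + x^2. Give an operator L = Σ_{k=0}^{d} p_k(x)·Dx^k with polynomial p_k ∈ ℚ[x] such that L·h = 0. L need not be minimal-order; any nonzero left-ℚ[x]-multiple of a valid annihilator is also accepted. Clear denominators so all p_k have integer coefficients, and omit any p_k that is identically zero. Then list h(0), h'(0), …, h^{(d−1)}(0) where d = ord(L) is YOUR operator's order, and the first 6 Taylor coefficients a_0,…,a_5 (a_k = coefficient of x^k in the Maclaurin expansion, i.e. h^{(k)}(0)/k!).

L = (6 + 6·x) + (-1 + 6·x + 3·x^2)·Dx  (order 1).
h: a_k = -1, -6, -39, -252, -1629, -10530, …
ICs: h(0) = -1.

f: a_k = -1, -3, -9, -27, -81, -243, …
L₀ from L_f via x↦r, Dx↦r'^{-1}Dx.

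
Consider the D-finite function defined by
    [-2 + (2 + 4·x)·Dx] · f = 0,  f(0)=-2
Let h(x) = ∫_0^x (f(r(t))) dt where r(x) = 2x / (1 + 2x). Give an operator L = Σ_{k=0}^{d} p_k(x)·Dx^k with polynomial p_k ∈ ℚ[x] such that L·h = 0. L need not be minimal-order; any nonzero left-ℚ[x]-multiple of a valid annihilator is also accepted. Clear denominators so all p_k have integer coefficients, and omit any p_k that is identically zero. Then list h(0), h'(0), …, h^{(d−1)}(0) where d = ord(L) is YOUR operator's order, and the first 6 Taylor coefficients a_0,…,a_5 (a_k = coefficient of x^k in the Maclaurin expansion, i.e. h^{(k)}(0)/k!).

f: a_k = -2, -2, 1, -1, 5/4, -7/4, …
Substitute x→r, Dx→(1/r')Dx; clear ⇒ L₀.
h=∫h₀ ⇒ L = L₀·Dx.
L = -2·Dx + (1 + 8·x + 12·x^2)·Dx^2  (order 2).
h: a_k = 0, -2, -2, 4, -10, 148/5, …
ICs: h(0) = 0, h′(0) = -2.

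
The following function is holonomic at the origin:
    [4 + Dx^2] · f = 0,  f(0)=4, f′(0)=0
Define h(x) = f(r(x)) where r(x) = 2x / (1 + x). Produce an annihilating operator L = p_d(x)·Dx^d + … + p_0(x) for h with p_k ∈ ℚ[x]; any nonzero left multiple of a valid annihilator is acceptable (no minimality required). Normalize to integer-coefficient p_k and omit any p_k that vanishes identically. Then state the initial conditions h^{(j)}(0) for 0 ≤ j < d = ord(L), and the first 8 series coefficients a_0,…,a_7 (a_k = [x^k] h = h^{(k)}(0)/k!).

L = 16 + (2 + 6·x + 6·x^2 + 2·x^3)·Dx + (1 + 4·x + 6·x^2 + 4·x^3 + x^4)·Dx^2  (order 2).
h: a_k = 4, 0, -32, 64, -160/3, -128/3, 10976/45, -2624/5, …
ICs: h(0) = 4, h′(0) = 0.

f: a_k = 4, 0, -8, 0, 8/3, 0, -16/45, 0, …
Change of var in L_f (x↦r) gives L₀.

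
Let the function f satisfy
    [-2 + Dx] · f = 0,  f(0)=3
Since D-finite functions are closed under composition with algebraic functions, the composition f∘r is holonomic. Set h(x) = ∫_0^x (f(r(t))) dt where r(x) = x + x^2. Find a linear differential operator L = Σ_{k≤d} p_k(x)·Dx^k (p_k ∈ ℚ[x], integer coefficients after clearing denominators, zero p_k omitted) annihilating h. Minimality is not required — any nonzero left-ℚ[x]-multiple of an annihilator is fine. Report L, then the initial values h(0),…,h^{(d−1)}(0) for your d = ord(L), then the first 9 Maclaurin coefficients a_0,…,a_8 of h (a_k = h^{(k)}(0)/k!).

L = (-2 - 4·x)·Dx + Dx^2  (order 2).
h: a_k = 0, 3, 3, 4, 4, 4, 52/15, 304/105, 232/105, …
ICs: h(0) = 0, h′(0) = 3.

f: a_k = 3, 6, 6, 4, 2, 4/5, 4/15, 8/105, 2/105, …
f∘r: x↦r, Dx↦Dx/r' in L_f ⇒ L₀.
Integrate: L := L₀·Dx.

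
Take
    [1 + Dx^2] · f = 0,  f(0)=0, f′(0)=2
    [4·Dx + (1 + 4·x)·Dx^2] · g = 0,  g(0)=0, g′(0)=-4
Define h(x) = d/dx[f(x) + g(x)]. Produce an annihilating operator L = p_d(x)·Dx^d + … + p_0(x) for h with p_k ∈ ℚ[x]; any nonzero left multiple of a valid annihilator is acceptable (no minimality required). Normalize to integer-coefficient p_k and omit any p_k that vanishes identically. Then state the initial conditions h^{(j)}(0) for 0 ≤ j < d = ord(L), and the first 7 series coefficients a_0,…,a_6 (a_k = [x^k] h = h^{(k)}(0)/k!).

L = (388 + 32·x + 64·x^2) + (33 + 140·x + 48·x^2 + 64·x^3)·Dx + (388 + 32·x + 64·x^2)·Dx^2 + (33 + 140·x + 48·x^2 + 64·x^3)·Dx^3  (order 3).
h: a_k = -2, 16, -65, 256, -12287/12, 4096, -5898241/360, …
ICs: h(0) = -2, h′(0) = 16, h′′(0) = -130.

f: a_k = 0, 2, 0, -1/3, 0, 1/60, 0, …
g: a_k = 0, -4, 8, -64/3, 64, -1024/5, 2048/3, …
h₀=f+g: left-lcm gives L₀, ord ≤ 4.
h₀' ⇒ L via d/dx closure of L₀.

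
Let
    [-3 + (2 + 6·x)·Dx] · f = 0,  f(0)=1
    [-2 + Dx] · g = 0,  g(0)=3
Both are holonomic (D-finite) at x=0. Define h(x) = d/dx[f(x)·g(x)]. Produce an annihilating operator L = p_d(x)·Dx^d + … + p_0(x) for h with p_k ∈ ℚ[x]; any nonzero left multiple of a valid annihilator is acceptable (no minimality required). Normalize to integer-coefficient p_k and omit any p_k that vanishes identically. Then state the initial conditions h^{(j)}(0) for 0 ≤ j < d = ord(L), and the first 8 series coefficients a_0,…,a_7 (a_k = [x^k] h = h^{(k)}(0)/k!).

f: a_k = 1, 3/2, -9/8, 27/16, -405/128, 1701/256, -15309/1024, 72171/2048, …
g: a_k = 3, 6, 6, 4, 2, 4/5, 4/15, 8/105, …
f·g: L₀ = L_f ⊗_s L_g, ord ≤ 1·1.
Derive L from L₀ (diff closure).
L = (31 + 168·x + 144·x^2) + (-14 - 66·x - 72·x^2)·Dx  (order 1).
h: a_k = 21/2, 93/4, 543/16, 241/32, 13279/256, -276497/2560, 9930589/30720, -56288873/61440, …
ICs: h(0) = 21/2.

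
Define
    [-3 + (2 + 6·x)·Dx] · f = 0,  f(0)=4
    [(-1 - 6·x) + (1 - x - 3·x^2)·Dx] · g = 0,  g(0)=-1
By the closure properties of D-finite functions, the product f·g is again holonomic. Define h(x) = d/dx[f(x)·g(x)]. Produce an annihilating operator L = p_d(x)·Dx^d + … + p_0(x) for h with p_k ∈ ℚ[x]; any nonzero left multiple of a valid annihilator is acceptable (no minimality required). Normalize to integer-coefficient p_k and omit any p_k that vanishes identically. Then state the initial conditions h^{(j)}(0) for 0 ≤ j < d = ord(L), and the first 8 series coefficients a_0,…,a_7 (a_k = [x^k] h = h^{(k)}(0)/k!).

L = (35 + 378·x + 1053·x^2 + 1350·x^3 + 1215·x^4) + (-10 - 50·x - 54·x^2 + 162·x^3 + 594·x^4 + 486·x^5)·Dx  (order 1).
h: a_k = -10, -35, -651/4, -3011/8, -90695/64, -388533/128, -5365703/512, -21882851/1024, …
ICs: h(0) = -10.

f: a_k = 4, 6, -9/2, 27/4, -405/32, 1701/64, -15309/256, 72171/512, …
g: a_k = -1, -1, -4, -7, -19, -40, -97, -217, …
L₀ := L_f ⊗_s L_g (sym. prod.), ord ≤ 1.
Differentiate: ansatz ord ≤ ord L₀ ⇒ L.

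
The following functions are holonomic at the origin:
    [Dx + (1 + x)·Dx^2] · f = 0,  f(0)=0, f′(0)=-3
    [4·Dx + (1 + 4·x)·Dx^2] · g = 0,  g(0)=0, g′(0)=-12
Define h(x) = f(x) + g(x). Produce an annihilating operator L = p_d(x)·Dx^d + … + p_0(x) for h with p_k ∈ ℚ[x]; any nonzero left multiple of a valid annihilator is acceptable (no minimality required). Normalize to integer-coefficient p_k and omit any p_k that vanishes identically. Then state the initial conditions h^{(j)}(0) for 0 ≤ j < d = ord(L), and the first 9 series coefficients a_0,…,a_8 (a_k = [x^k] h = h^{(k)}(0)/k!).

f: a_k = 0, -3, 3/2, -1, 3/4, -3/5, 1/2, -3/7, 3/8, …
g: a_k = 0, -12, 24, -64, 192, -3072/5, 2048, -49152/7, 24576, …
f+g: L₀ = lclm(L_f,L_g), ord ≤ 2+2.
L = 8·Dx + (10 + 16·x)·Dx^2 + (1 + 5·x + 4·x^2)·Dx^3  (order 3).
h: a_k = 0, -15, 51/2, -65, 771/4, -615, 4097/2, -49155/7, 196611/8, …
ICs: h(0) = 0, h′(0) = -15, h′′(0) = 51.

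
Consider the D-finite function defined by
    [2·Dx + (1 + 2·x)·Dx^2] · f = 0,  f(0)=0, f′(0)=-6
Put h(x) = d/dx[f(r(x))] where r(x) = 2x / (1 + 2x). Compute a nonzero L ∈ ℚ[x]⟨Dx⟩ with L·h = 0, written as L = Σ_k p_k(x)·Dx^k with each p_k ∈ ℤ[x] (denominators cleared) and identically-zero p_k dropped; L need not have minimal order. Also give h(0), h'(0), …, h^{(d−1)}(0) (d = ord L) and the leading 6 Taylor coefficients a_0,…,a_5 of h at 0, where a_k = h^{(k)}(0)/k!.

f: a_k = 0, -6, 6, -8, 12, -96/5, …
Substitute x→r, Dx→(1/r')Dx; clear ⇒ L₀.
h=h₀': d/dx-closure on L₀ ⇒ L.
L = (8 + 24·x) + (1 + 8·x + 12·x^2)·Dx  (order 1).
h: a_k = -12, 96, -624, 3840, -23232, 139776, …
ICs: h(0) = -12.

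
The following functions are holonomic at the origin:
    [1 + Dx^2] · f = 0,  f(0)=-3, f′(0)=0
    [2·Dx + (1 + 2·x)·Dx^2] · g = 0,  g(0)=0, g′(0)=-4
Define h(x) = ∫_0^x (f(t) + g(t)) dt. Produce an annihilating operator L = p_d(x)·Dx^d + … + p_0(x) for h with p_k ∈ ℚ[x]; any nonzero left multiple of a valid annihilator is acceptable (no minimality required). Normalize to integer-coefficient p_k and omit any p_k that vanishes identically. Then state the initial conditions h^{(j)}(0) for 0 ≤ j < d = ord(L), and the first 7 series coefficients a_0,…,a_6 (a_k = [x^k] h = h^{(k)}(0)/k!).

L = (50 + 8·x + 8·x^2)·Dx^2 + (9 + 22·x + 12·x^2 + 8·x^3)·Dx^3 + (50 + 8·x + 8·x^2)·Dx^4 + (9 + 22·x + 12·x^2 + 8·x^3)·Dx^5  (order 5).
h: a_k = 0, -3, -2, 11/6, -4/3, 63/40, -32/15, …
ICs: h(0) = 0, h′(0) = -3, h′′(0) = -4, h′′′(0) = 11, h′′′′(0) = -32.

f: a_k = -3, 0, 3/2, 0, -1/8, 0, 1/240, …
g: a_k = 0, -4, 4, -16/3, 8, -64/5, 64/3, …
Sum ⇒ L₀ = lclm(L_f,L_g) in ℚ(x)⟨Dx⟩.
h=∫h₀ ⇒ L = L₀·Dx.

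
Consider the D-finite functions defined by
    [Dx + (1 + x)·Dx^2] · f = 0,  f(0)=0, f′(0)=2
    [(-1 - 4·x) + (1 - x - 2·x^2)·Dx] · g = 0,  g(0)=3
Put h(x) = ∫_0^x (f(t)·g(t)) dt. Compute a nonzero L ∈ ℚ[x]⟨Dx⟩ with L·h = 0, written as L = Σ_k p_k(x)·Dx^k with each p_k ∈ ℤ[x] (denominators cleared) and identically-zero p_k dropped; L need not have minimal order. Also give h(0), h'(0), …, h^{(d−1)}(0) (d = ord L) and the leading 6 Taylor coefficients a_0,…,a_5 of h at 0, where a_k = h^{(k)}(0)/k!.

L = (5 + 8·x)·Dx + (1 + 11·x + 10·x^2)·Dx^2 + (-1 + 3·x^2 + 2·x^3)·Dx^3  (order 3).
h: a_k = 0, 0, 3, 1, 17/4, 43/10, …
ICs: h(0) = 0, h′(0) = 0, h′′(0) = 6.

f: a_k = 0, 2, -1, 2/3, -1/2, 2/5, …
g: a_k = 3, 3, 9, 15, 33, 63, …
f·g: L₀ = L_f ⊗_s L_g, ord ≤ 2·1.
h=∫₀ˣh₀: take L = L₀·Dx.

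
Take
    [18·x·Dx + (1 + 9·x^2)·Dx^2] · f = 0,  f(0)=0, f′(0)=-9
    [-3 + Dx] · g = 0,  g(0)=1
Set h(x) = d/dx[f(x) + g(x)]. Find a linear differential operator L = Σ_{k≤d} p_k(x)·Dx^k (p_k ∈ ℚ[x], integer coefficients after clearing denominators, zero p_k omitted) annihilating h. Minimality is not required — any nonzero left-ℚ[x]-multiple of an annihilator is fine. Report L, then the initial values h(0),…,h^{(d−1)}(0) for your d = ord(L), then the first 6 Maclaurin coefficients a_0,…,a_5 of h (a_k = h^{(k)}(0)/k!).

f: a_k = 0, -9, 0, 27, 0, -729/5, …
g: a_k = 1, 3, 9/2, 9/2, 27/8, 81/40, …
h₀=f+g: left-lcm gives L₀, ord ≤ 3.
Differentiate: ansatz ord ≤ ord L₀ ⇒ L.
L = (18 - 108·x - 162·x^2) + (-9 + 27·x + 27·x^2 - 81·x^3)·Dx + (1 + 3·x + 9·x^2 + 27·x^3)·Dx^2  (order 2).
h: a_k = -6, 9, 189/2, 27/2, -5751/8, 243/40, …
ICs: h(0) = -6, h′(0) = 9.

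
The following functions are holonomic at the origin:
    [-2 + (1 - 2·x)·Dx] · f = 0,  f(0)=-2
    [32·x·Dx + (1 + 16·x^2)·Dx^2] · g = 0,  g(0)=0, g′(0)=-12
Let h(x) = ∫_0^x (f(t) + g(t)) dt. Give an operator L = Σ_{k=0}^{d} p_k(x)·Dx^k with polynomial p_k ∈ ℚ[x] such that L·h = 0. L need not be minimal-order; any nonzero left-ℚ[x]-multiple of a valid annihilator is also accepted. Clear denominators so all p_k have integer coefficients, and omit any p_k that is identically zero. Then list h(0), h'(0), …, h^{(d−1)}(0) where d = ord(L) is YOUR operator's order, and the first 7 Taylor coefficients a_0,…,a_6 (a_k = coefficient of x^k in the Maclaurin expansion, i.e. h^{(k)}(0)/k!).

L = (-32 + 256·x + 1536·x^2)·Dx^2 + (14 - 32·x - 160·x^2 + 1536·x^3)·Dx^3 + (-1 - 6·x - 96·x^3 + 256·x^4)·Dx^4  (order 4).
h: a_k = 0, -2, -8, -8/3, 12, -32/5, -1696/15, …
ICs: h(0) = 0, h′(0) = -2, h′′(0) = -16, h′′′(0) = -16.

f: a_k = -2, -4, -8, -16, -32, -64, -128, …
g: a_k = 0, -12, 0, 64, 0, -3072/5, 0, …
Sum ⇒ L₀ = lclm(L_f,L_g) in ℚ(x)⟨Dx⟩.
h=∫₀ˣh₀: take L = L₀·Dx.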